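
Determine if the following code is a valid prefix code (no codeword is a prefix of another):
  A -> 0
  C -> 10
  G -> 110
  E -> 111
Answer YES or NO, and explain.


Checking each pair (does one codeword prefix another?):
  A='0' vs C='10': no prefix
  A='0' vs G='110': no prefix
  A='0' vs E='111': no prefix
  C='10' vs A='0': no prefix
  C='10' vs G='110': no prefix
  C='10' vs E='111': no prefix
  G='110' vs A='0': no prefix
  G='110' vs C='10': no prefix
  G='110' vs E='111': no prefix
  E='111' vs A='0': no prefix
  E='111' vs C='10': no prefix
  E='111' vs G='110': no prefix
No violation found over all pairs.

YES -- this is a valid prefix code. No codeword is a prefix of any other codeword.


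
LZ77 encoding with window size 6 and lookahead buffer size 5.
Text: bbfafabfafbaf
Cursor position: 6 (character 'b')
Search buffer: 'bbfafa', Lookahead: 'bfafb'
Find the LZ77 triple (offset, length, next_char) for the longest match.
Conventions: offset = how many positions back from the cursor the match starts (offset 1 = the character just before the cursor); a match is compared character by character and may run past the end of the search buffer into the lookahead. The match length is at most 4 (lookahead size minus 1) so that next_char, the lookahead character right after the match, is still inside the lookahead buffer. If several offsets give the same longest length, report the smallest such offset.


Try each offset into the search buffer:
  offset=1 (pos 5, char 'a'): match length 0
  offset=2 (pos 4, char 'f'): match length 0
  offset=3 (pos 3, char 'a'): match length 0
  offset=4 (pos 2, char 'f'): match length 0
  offset=5 (pos 1, char 'b'): match length 4
  offset=6 (pos 0, char 'b'): match length 1
Longest match has length 4 at offset 5.
next_char = character at position 6 + 4 = 10 -> 'b'

Best match: offset=5, length=4 (matching 'bfaf' starting at position 1)
LZ77 triple: (5, 4, 'b')


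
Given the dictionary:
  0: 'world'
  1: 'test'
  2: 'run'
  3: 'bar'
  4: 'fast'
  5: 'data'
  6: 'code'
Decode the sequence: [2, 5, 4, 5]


Look up each index in the dictionary:
  2 -> 'run'
  5 -> 'data'
  4 -> 'fast'
  5 -> 'data'

Decoded: "run data fast data"


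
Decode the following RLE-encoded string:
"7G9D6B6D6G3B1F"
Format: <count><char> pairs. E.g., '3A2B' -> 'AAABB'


Expanding each <count><char> pair:
  7G -> 'GGGGGGG'
  9D -> 'DDDDDDDDD'
  6B -> 'BBBBBB'
  6D -> 'DDDDDD'
  6G -> 'GGGGGG'
  3B -> 'BBB'
  1F -> 'F'

Decoded = GGGGGGGDDDDDDDDDBBBBBBDDDDDDGGGGGGBBBF


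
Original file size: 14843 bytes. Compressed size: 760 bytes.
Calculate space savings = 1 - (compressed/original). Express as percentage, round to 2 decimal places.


ratio = compressed/original = 760/14843 = 0.051203
savings = 1 - ratio = 1 - 0.051203 = 0.948797
as a percentage: 0.948797 * 100 = 94.88%

Space savings = 1 - 760/14843 = 94.88%


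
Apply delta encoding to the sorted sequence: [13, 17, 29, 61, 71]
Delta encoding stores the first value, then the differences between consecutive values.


First value: 13
Deltas:
  17 - 13 = 4
  29 - 17 = 12
  61 - 29 = 32
  71 - 61 = 10


Delta encoded: [13, 4, 12, 32, 10]


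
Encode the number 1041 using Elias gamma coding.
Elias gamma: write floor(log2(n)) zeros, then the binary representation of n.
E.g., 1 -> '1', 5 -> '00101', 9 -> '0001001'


num_bits = floor(log2(1041)) + 1 = 11
leading_zeros = num_bits - 1 = 10
binary(1041) = 10000010001

Elias gamma(1041) = '0000000000' + '10000010001' = 000000000010000010001 (21 bits)


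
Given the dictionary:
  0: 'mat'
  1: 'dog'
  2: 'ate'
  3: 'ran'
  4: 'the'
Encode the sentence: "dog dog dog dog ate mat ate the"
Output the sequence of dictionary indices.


Look up each word in the dictionary:
  'dog' -> 1
  'dog' -> 1
  'dog' -> 1
  'dog' -> 1
  'ate' -> 2
  'mat' -> 0
  'ate' -> 2
  'the' -> 4

Encoded: [1, 1, 1, 1, 2, 0, 2, 4]


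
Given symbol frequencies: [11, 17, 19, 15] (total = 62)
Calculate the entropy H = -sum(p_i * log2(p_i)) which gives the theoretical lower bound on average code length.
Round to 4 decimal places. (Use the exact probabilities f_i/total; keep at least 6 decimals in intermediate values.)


Per-symbol terms -p_i * log2(p_i) with p_i = f_i/62:
  p = 11/62 = 0.177419: log2(p) = -2.494765, -p*log2(p) = 0.442620
  p = 17/62 = 0.274194: log2(p) = -1.866733, -p*log2(p) = 0.511846
  p = 19/62 = 0.306452: log2(p) = -1.706269, -p*log2(p) = 0.522889
  p = 15/62 = 0.241935: log2(p) = -2.047306, -p*log2(p) = 0.495316
H = 0.442620 + 0.511846 + 0.522889 + 0.495316 = 1.972671

H = 1.9727 bits/symbol


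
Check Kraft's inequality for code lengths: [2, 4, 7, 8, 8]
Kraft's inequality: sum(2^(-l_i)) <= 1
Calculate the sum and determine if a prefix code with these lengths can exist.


Sum = 2^(-2) + 2^(-4) + 2^(-7) + 2^(-8) + 2^(-8)
    = 0.25 + 0.0625 + 0.0078125 + 0.00390625 + 0.00390625
    = 84/256 = 0.328125
Since 0.328125 <= 1, Kraft's inequality IS satisfied.
A prefix code with these lengths CAN exist.

Kraft sum = 0.328125. Satisfied.


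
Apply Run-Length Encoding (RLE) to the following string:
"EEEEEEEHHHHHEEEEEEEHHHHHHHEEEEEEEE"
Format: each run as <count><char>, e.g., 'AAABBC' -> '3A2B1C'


Scanning runs left to right:
  i=0: run of 'E' x 7 -> '7E'
  i=7: run of 'H' x 5 -> '5H'
  i=12: run of 'E' x 7 -> '7E'
  i=19: run of 'H' x 7 -> '7H'
  i=26: run of 'E' x 8 -> '8E'

RLE = 7E5H7E7H8E


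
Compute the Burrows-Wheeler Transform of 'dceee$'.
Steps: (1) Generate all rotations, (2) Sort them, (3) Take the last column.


Rotations (sorted):
  0: $dceee -> last char: e
  1: ceee$d -> last char: d
  2: dceee$ -> last char: $
  3: e$dcee -> last char: e
  4: ee$dce -> last char: e
  5: eee$dc -> last char: c


BWT = ed$eec


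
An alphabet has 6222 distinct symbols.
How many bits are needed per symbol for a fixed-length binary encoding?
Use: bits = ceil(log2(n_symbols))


log2(6222) = 12.6032
Bracket: 2^12 = 4096 < 6222 <= 2^13 = 8192
So ceil(log2(6222)) = 13

bits = ceil(log2(6222)) = ceil(12.6032) = 13 bits


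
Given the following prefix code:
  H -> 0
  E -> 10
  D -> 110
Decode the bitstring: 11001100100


Decoding step by step:
Bits 110 -> D
Bits 0 -> H
Bits 110 -> D
Bits 0 -> H
Bits 10 -> E
Bits 0 -> H


Decoded message: DHDHEH


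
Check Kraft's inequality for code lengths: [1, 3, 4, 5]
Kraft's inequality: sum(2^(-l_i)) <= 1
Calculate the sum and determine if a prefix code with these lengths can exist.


Sum = 2^(-1) + 2^(-3) + 2^(-4) + 2^(-5)
    = 0.5 + 0.125 + 0.0625 + 0.03125
    = 23/32 = 0.71875
Since 0.71875 <= 1, Kraft's inequality IS satisfied.
A prefix code with these lengths CAN exist.

Kraft sum = 0.71875. Satisfied.


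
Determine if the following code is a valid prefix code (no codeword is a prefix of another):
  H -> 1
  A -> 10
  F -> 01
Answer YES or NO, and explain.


Checking each pair (does one codeword prefix another?):
  H='1' vs A='10': prefix -- VIOLATION

NO -- this is NOT a valid prefix code. H (1) is a prefix of A (10).


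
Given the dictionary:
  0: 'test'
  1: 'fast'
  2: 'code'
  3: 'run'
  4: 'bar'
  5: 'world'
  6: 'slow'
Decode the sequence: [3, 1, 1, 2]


Look up each index in the dictionary:
  3 -> 'run'
  1 -> 'fast'
  1 -> 'fast'
  2 -> 'code'

Decoded: "run fast fast code"


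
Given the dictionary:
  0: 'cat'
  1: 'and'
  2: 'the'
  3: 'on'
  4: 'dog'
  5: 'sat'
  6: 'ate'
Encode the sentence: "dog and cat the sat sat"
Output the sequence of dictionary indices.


Look up each word in the dictionary:
  'dog' -> 4
  'and' -> 1
  'cat' -> 0
  'the' -> 2
  'sat' -> 5
  'sat' -> 5

Encoded: [4, 1, 0, 2, 5, 5]


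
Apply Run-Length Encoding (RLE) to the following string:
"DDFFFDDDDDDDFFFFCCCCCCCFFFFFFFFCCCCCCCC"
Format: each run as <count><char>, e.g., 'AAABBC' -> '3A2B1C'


Scanning runs left to right:
  i=0: run of 'D' x 2 -> '2D'
  i=2: run of 'F' x 3 -> '3F'
  i=5: run of 'D' x 7 -> '7D'
  i=12: run of 'F' x 4 -> '4F'
  i=16: run of 'C' x 7 -> '7C'
  i=23: run of 'F' x 8 -> '8F'
  i=31: run of 'C' x 8 -> '8C'

RLE = 2D3F7D4F7C8F8C


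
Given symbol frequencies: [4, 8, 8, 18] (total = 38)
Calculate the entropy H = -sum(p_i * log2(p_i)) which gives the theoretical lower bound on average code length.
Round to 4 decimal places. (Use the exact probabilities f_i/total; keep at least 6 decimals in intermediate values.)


Per-symbol terms -p_i * log2(p_i) with p_i = f_i/38:
  p = 4/38 = 0.105263: log2(p) = -3.247928, -p*log2(p) = 0.341887
  p = 8/38 = 0.210526: log2(p) = -2.247928, -p*log2(p) = 0.473248
  p = 8/38 = 0.210526: log2(p) = -2.247928, -p*log2(p) = 0.473248
  p = 18/38 = 0.473684: log2(p) = -1.078003, -p*log2(p) = 0.510633
H = 0.341887 + 0.473248 + 0.473248 + 0.510633 = 1.799016

H = 1.799 bits/symbol


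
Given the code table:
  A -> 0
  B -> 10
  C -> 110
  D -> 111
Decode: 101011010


Decoding:
10 -> B
10 -> B
110 -> C
10 -> B


Result: BBCB


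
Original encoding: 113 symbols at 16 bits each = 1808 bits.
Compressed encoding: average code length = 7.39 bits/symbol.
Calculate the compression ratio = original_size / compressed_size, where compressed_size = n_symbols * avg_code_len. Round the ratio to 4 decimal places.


original_size = n_symbols * orig_bits = 113 * 16 = 1808 bits
compressed_size = n_symbols * avg_code_len = 113 * 7.39 = 835.07 bits
ratio = original_size / compressed_size = 1808 / 835.07 = 2.1651

Compression ratio = 2.1651


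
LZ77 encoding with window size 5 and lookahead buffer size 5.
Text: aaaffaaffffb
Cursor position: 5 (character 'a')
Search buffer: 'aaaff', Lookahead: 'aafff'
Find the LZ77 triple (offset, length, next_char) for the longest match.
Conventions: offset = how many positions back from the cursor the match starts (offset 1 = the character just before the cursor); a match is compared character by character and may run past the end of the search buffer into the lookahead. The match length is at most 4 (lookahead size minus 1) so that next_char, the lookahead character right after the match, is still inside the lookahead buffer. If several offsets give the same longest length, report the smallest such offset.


Try each offset into the search buffer:
  offset=1 (pos 4, char 'f'): match length 0
  offset=2 (pos 3, char 'f'): match length 0
  offset=3 (pos 2, char 'a'): match length 1
  offset=4 (pos 1, char 'a'): match length 4
  offset=5 (pos 0, char 'a'): match length 2
Longest match has length 4 at offset 4.
next_char = character at position 5 + 4 = 9 -> 'f'

Best match: offset=4, length=4 (matching 'aaff' starting at position 1)
LZ77 triple: (4, 4, 'f')


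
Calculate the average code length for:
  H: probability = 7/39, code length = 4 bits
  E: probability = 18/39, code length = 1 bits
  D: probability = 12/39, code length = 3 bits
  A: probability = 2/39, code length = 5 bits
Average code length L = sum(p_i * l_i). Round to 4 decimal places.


Weighted contributions p_i * l_i:
  H: (7/39) * 4 = 28/39
  E: (18/39) * 1 = 18/39
  D: (12/39) * 3 = 36/39
  A: (2/39) * 5 = 10/39
Sum = (28 + 18 + 36 + 10)/39 = 92/39

L = 92/39 = 2.3590 bits/symbol


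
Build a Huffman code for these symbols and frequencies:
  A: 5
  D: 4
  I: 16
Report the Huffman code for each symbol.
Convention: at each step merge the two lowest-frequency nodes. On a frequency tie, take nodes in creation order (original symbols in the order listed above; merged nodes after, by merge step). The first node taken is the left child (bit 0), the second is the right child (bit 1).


Huffman tree construction:
Step 1: Merge D(4) + A(5) = 9
Step 2: Merge (D+A)(9) + I(16) = 25
Read each symbol's code off the tree from the root (left child = 0, right child = 1).

Codes:
  A: 01 (length 2)
  D: 00 (length 2)
  I: 1 (length 1)
Average code length: 34/25 = 1.3600 bits/symbol


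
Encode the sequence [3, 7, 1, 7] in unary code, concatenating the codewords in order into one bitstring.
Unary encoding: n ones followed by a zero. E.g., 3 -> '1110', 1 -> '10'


Encode each number as n ones followed by a terminating 0:
  3 -> 1110 (4 bits)
  7 -> 11111110 (8 bits)
  1 -> 10 (2 bits)
  7 -> 11111110 (8 bits)
Total length = 4 + 8 + 2 + 8 = 22 bits.

Unary([3, 7, 1, 7]) = 1110111111101011111110 (22 bits)


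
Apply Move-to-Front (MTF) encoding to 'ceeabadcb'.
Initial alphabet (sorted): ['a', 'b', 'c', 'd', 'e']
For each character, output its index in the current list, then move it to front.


MTF encoding:
'c': index 2 in ['a', 'b', 'c', 'd', 'e'] -> ['c', 'a', 'b', 'd', 'e']
'e': index 4 in ['c', 'a', 'b', 'd', 'e'] -> ['e', 'c', 'a', 'b', 'd']
'e': index 0 in ['e', 'c', 'a', 'b', 'd'] -> ['e', 'c', 'a', 'b', 'd']
'a': index 2 in ['e', 'c', 'a', 'b', 'd'] -> ['a', 'e', 'c', 'b', 'd']
'b': index 3 in ['a', 'e', 'c', 'b', 'd'] -> ['b', 'a', 'e', 'c', 'd']
'a': index 1 in ['b', 'a', 'e', 'c', 'd'] -> ['a', 'b', 'e', 'c', 'd']
'd': index 4 in ['a', 'b', 'e', 'c', 'd'] -> ['d', 'a', 'b', 'e', 'c']
'c': index 4 in ['d', 'a', 'b', 'e', 'c'] -> ['c', 'd', 'a', 'b', 'e']
'b': index 3 in ['c', 'd', 'a', 'b', 'e'] -> ['b', 'c', 'd', 'a', 'e']


Output: [2, 4, 0, 2, 3, 1, 4, 4, 3]


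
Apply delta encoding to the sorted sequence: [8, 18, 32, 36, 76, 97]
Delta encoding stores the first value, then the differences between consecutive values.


First value: 8
Deltas:
  18 - 8 = 10
  32 - 18 = 14
  36 - 32 = 4
  76 - 36 = 40
  97 - 76 = 21


Delta encoded: [8, 10, 14, 4, 40, 21]


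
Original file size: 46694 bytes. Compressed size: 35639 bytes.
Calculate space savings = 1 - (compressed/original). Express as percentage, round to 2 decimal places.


ratio = compressed/original = 35639/46694 = 0.763246
savings = 1 - ratio = 1 - 0.763246 = 0.236754
as a percentage: 0.236754 * 100 = 23.68%

Space savings = 1 - 35639/46694 = 23.68%


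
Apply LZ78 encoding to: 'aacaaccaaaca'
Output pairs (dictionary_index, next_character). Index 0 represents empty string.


LZ78 encoding steps:
Dictionary: {0: ''}
Step 1: w='' (idx 0), next='a' -> output (0, 'a'), add 'a' as idx 1
Step 2: w='a' (idx 1), next='c' -> output (1, 'c'), add 'ac' as idx 2
Step 3: w='a' (idx 1), next='a' -> output (1, 'a'), add 'aa' as idx 3
Step 4: w='' (idx 0), next='c' -> output (0, 'c'), add 'c' as idx 4
Step 5: w='c' (idx 4), next='a' -> output (4, 'a'), add 'ca' as idx 5
Step 6: w='aa' (idx 3), next='c' -> output (3, 'c'), add 'aac' as idx 6
Step 7: w='a' (idx 1), end of input -> output (1, '')


Encoded: [(0, 'a'), (1, 'c'), (1, 'a'), (0, 'c'), (4, 'a'), (3, 'c'), (1, '')]


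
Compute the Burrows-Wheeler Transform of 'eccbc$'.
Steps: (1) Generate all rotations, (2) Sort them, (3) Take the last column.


Rotations (sorted):
  0: $eccbc -> last char: c
  1: bc$ecc -> last char: c
  2: c$eccb -> last char: b
  3: cbc$ec -> last char: c
  4: ccbc$e -> last char: e
  5: eccbc$ -> last char: $


BWT = ccbce$


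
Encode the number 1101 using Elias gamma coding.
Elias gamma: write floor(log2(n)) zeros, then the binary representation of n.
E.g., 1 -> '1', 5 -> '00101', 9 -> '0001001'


num_bits = floor(log2(1101)) + 1 = 11
leading_zeros = num_bits - 1 = 10
binary(1101) = 10001001101

Elias gamma(1101) = '0000000000' + '10001001101' = 000000000010001001101 (21 bits)


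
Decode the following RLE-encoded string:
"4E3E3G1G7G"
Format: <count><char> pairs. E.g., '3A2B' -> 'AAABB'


Expanding each <count><char> pair:
  4E -> 'EEEE'
  3E -> 'EEE'
  3G -> 'GGG'
  1G -> 'G'
  7G -> 'GGGGGGG'

Decoded = EEEEEEEGGGGGGGGGGG


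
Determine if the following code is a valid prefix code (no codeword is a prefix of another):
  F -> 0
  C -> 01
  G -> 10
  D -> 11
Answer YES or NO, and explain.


Checking each pair (does one codeword prefix another?):
  F='0' vs C='01': prefix -- VIOLATION

NO -- this is NOT a valid prefix code. F (0) is a prefix of C (01).


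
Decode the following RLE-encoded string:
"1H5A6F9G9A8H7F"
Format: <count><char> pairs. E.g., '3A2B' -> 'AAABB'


Expanding each <count><char> pair:
  1H -> 'H'
  5A -> 'AAAAA'
  6F -> 'FFFFFF'
  9G -> 'GGGGGGGGG'
  9A -> 'AAAAAAAAA'
  8H -> 'HHHHHHHH'
  7F -> 'FFFFFFF'

Decoded = HAAAAAFFFFFFGGGGGGGGGAAAAAAAAAHHHHHHHHFFFFFFF


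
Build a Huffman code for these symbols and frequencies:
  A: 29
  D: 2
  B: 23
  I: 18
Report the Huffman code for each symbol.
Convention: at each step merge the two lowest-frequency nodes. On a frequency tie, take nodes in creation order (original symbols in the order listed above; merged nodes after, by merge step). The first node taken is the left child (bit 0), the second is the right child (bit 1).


Huffman tree construction:
Step 1: Merge D(2) + I(18) = 20
Step 2: Merge (D+I)(20) + B(23) = 43
Step 3: Merge A(29) + ((D+I)+B)(43) = 72
Read each symbol's code off the tree from the root (left child = 0, right child = 1).

Codes:
  A: 0 (length 1)
  D: 100 (length 3)
  B: 11 (length 2)
  I: 101 (length 3)
Average code length: 135/72 = 1.8750 bits/symbol


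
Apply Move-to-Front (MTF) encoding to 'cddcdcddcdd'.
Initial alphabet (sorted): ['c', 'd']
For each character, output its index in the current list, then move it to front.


MTF encoding:
'c': index 0 in ['c', 'd'] -> ['c', 'd']
'd': index 1 in ['c', 'd'] -> ['d', 'c']
'd': index 0 in ['d', 'c'] -> ['d', 'c']
'c': index 1 in ['d', 'c'] -> ['c', 'd']
'd': index 1 in ['c', 'd'] -> ['d', 'c']
'c': index 1 in ['d', 'c'] -> ['c', 'd']
'd': index 1 in ['c', 'd'] -> ['d', 'c']
'd': index 0 in ['d', 'c'] -> ['d', 'c']
'c': index 1 in ['d', 'c'] -> ['c', 'd']
'd': index 1 in ['c', 'd'] -> ['d', 'c']
'd': index 0 in ['d', 'c'] -> ['d', 'c']


Output: [0, 1, 0, 1, 1, 1, 1, 0, 1, 1, 0]


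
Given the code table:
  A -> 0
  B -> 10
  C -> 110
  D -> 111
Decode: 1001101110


Decoding:
10 -> B
0 -> A
110 -> C
111 -> D
0 -> A


Result: BACDA


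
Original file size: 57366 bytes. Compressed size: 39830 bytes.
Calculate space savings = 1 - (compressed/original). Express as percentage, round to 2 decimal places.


ratio = compressed/original = 39830/57366 = 0.694314
savings = 1 - ratio = 1 - 0.694314 = 0.305686
as a percentage: 0.305686 * 100 = 30.57%

Space savings = 1 - 39830/57366 = 30.57%


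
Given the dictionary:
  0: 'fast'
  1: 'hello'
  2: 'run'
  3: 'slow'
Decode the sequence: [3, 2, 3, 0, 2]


Look up each index in the dictionary:
  3 -> 'slow'
  2 -> 'run'
  3 -> 'slow'
  0 -> 'fast'
  2 -> 'run'

Decoded: "slow run slow fast run"


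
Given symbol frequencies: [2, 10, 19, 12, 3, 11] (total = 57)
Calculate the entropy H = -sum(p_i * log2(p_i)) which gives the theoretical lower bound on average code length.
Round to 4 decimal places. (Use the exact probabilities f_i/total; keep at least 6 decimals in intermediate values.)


Per-symbol terms -p_i * log2(p_i) with p_i = f_i/57:
  p = 2/57 = 0.035088: log2(p) = -4.832890, -p*log2(p) = 0.169575
  p = 10/57 = 0.175439: log2(p) = -2.510962, -p*log2(p) = 0.440520
  p = 19/57 = 0.333333: log2(p) = -1.584963, -p*log2(p) = 0.528321
  p = 12/57 = 0.210526: log2(p) = -2.247928, -p*log2(p) = 0.473248
  p = 3/57 = 0.052632: log2(p) = -4.247928, -p*log2(p) = 0.223575
  p = 11/57 = 0.192982: log2(p) = -2.373458, -p*log2(p) = 0.458036
H = 0.169575 + 0.440520 + 0.528321 + 0.473248 + 0.223575 + 0.458036 = 2.293275

H = 2.2933 bits/symbol


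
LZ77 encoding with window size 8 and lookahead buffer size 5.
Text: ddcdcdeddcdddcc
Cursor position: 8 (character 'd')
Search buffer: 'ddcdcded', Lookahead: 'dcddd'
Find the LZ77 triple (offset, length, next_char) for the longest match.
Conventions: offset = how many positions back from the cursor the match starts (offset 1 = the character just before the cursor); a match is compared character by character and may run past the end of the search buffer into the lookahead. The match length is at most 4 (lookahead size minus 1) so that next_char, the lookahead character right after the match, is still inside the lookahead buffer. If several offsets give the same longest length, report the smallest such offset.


Try each offset into the search buffer:
  offset=1 (pos 7, char 'd'): match length 1
  offset=2 (pos 6, char 'e'): match length 0
  offset=3 (pos 5, char 'd'): match length 1
  offset=4 (pos 4, char 'c'): match length 0
  offset=5 (pos 3, char 'd'): match length 3
  offset=6 (pos 2, char 'c'): match length 0
  offset=7 (pos 1, char 'd'): match length 3
  offset=8 (pos 0, char 'd'): match length 1
Longest match has length 3, found at offsets 5, 7; take the smallest, offset 5.
next_char = character at position 8 + 3 = 11 -> 'd'

Best match: offset=5, length=3 (matching 'dcd' starting at position 3)
LZ77 triple: (5, 3, 'd')


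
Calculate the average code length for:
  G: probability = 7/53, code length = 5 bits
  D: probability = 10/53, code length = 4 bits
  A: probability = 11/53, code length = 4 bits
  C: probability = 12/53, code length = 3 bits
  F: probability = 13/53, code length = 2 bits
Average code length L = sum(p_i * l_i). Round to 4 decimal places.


Weighted contributions p_i * l_i:
  G: (7/53) * 5 = 35/53
  D: (10/53) * 4 = 40/53
  A: (11/53) * 4 = 44/53
  C: (12/53) * 3 = 36/53
  F: (13/53) * 2 = 26/53
Sum = (35 + 40 + 44 + 36 + 26)/53 = 181/53

L = 181/53 = 3.4151 bits/symbol


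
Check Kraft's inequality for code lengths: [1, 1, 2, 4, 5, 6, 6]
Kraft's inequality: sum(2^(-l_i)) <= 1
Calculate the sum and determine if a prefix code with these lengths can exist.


Sum = 2^(-1) + 2^(-1) + 2^(-2) + 2^(-4) + 2^(-5) + 2^(-6) + 2^(-6)
    = 0.5 + 0.5 + 0.25 + 0.0625 + 0.03125 + 0.015625 + 0.015625
    = 88/64 = 1.375
Since 1.375 > 1, Kraft's inequality is NOT satisfied.
A prefix code with these lengths CANNOT exist.

Kraft sum = 1.375. Not satisfied.


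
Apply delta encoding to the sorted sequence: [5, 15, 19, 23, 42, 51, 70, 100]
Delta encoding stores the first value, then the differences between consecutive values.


First value: 5
Deltas:
  15 - 5 = 10
  19 - 15 = 4
  23 - 19 = 4
  42 - 23 = 19
  51 - 42 = 9
  70 - 51 = 19
  100 - 70 = 30


Delta encoded: [5, 10, 4, 4, 19, 9, 19, 30]


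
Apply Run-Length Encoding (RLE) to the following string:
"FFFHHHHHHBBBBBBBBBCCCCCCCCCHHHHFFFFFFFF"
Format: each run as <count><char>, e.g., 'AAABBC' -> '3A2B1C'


Scanning runs left to right:
  i=0: run of 'F' x 3 -> '3F'
  i=3: run of 'H' x 6 -> '6H'
  i=9: run of 'B' x 9 -> '9B'
  i=18: run of 'C' x 9 -> '9C'
  i=27: run of 'H' x 4 -> '4H'
  i=31: run of 'F' x 8 -> '8F'

RLE = 3F6H9B9C4H8F


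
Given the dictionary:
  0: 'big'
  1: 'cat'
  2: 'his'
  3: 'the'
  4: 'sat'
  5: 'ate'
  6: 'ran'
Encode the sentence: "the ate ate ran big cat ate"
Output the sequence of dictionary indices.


Look up each word in the dictionary:
  'the' -> 3
  'ate' -> 5
  'ate' -> 5
  'ran' -> 6
  'big' -> 0
  'cat' -> 1
  'ate' -> 5

Encoded: [3, 5, 5, 6, 0, 1, 5]


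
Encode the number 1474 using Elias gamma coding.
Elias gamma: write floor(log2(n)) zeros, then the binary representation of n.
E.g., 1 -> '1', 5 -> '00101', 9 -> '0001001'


num_bits = floor(log2(1474)) + 1 = 11
leading_zeros = num_bits - 1 = 10
binary(1474) = 10111000010

Elias gamma(1474) = '0000000000' + '10111000010' = 000000000010111000010 (21 bits)


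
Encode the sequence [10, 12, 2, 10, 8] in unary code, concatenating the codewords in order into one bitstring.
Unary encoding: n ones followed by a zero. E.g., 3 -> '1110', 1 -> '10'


Encode each number as n ones followed by a terminating 0:
  10 -> 11111111110 (11 bits)
  12 -> 1111111111110 (13 bits)
  2 -> 110 (3 bits)
  10 -> 11111111110 (11 bits)
  8 -> 111111110 (9 bits)
Total length = 11 + 13 + 3 + 11 + 9 = 47 bits.

Unary([10, 12, 2, 10, 8]) = 11111111110111111111111011011111111110111111110 (47 bits)


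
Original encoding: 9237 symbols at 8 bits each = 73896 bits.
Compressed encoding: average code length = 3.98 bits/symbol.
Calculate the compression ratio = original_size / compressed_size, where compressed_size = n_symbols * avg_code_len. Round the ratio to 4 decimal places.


original_size = n_symbols * orig_bits = 9237 * 8 = 73896 bits
compressed_size = n_symbols * avg_code_len = 9237 * 3.98 = 36763.26 bits
ratio = original_size / compressed_size = 73896 / 36763.26 = 2.0101

Compression ratio = 2.0101


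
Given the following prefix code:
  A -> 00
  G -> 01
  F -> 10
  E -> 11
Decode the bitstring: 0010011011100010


Decoding step by step:
Bits 00 -> A
Bits 10 -> F
Bits 01 -> G
Bits 10 -> F
Bits 11 -> E
Bits 10 -> F
Bits 00 -> A
Bits 10 -> F


Decoded message: AFGFEFAF


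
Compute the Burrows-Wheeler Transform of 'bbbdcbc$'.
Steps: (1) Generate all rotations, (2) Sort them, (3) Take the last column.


Rotations (sorted):
  0: $bbbdcbc -> last char: c
  1: bbbdcbc$ -> last char: $
  2: bbdcbc$b -> last char: b
  3: bc$bbbdc -> last char: c
  4: bdcbc$bb -> last char: b
  5: c$bbbdcb -> last char: b
  6: cbc$bbbd -> last char: d
  7: dcbc$bbb -> last char: b


BWT = c$bcbbdb


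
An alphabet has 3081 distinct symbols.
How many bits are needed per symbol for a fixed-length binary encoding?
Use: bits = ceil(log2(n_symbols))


log2(3081) = 11.5892
Bracket: 2^11 = 2048 < 3081 <= 2^12 = 4096
So ceil(log2(3081)) = 12

bits = ceil(log2(3081)) = ceil(11.5892) = 12 bits


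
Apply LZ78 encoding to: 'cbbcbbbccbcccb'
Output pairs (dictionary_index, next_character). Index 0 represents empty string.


LZ78 encoding steps:
Dictionary: {0: ''}
Step 1: w='' (idx 0), next='c' -> output (0, 'c'), add 'c' as idx 1
Step 2: w='' (idx 0), next='b' -> output (0, 'b'), add 'b' as idx 2
Step 3: w='b' (idx 2), next='c' -> output (2, 'c'), add 'bc' as idx 3
Step 4: w='b' (idx 2), next='b' -> output (2, 'b'), add 'bb' as idx 4
Step 5: w='bc' (idx 3), next='c' -> output (3, 'c'), add 'bcc' as idx 5
Step 6: w='bcc' (idx 5), next='c' -> output (5, 'c'), add 'bccc' as idx 6
Step 7: w='b' (idx 2), end of input -> output (2, '')


Encoded: [(0, 'c'), (0, 'b'), (2, 'c'), (2, 'b'), (3, 'c'), (5, 'c'), (2, '')]


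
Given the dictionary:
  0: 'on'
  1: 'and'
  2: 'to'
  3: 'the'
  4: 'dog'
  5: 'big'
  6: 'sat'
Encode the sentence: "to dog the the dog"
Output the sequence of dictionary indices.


Look up each word in the dictionary:
  'to' -> 2
  'dog' -> 4
  'the' -> 3
  'the' -> 3
  'dog' -> 4

Encoded: [2, 4, 3, 3, 4]


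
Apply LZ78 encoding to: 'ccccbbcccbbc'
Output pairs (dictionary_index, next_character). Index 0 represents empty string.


LZ78 encoding steps:
Dictionary: {0: ''}
Step 1: w='' (idx 0), next='c' -> output (0, 'c'), add 'c' as idx 1
Step 2: w='c' (idx 1), next='c' -> output (1, 'c'), add 'cc' as idx 2
Step 3: w='c' (idx 1), next='b' -> output (1, 'b'), add 'cb' as idx 3
Step 4: w='' (idx 0), next='b' -> output (0, 'b'), add 'b' as idx 4
Step 5: w='cc' (idx 2), next='c' -> output (2, 'c'), add 'ccc' as idx 5
Step 6: w='b' (idx 4), next='b' -> output (4, 'b'), add 'bb' as idx 6
Step 7: w='c' (idx 1), end of input -> output (1, '')


Encoded: [(0, 'c'), (1, 'c'), (1, 'b'), (0, 'b'), (2, 'c'), (4, 'b'), (1, '')]


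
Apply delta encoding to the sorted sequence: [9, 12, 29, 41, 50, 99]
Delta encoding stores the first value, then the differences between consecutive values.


First value: 9
Deltas:
  12 - 9 = 3
  29 - 12 = 17
  41 - 29 = 12
  50 - 41 = 9
  99 - 50 = 49


Delta encoded: [9, 3, 17, 12, 9, 49]


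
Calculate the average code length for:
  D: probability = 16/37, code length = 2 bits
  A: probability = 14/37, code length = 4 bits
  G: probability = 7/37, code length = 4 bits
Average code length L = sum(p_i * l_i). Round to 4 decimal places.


Weighted contributions p_i * l_i:
  D: (16/37) * 2 = 32/37
  A: (14/37) * 4 = 56/37
  G: (7/37) * 4 = 28/37
Sum = (32 + 56 + 28)/37 = 116/37

L = 116/37 = 3.1351 bits/symbol


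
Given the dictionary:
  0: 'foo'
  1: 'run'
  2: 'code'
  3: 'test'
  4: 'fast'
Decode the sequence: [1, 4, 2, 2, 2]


Look up each index in the dictionary:
  1 -> 'run'
  4 -> 'fast'
  2 -> 'code'
  2 -> 'code'
  2 -> 'code'

Decoded: "run fast code code code"


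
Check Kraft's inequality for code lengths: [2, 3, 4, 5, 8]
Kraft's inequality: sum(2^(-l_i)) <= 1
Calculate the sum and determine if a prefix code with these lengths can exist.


Sum = 2^(-2) + 2^(-3) + 2^(-4) + 2^(-5) + 2^(-8)
    = 0.25 + 0.125 + 0.0625 + 0.03125 + 0.00390625
    = 121/256 = 0.47265625
Since 0.47265625 <= 1, Kraft's inequality IS satisfied.
A prefix code with these lengths CAN exist.

Kraft sum = 0.47265625. Satisfied.


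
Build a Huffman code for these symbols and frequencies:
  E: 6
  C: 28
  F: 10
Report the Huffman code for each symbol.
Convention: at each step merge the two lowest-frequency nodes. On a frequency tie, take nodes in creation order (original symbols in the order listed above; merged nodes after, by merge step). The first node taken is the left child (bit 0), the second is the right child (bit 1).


Huffman tree construction:
Step 1: Merge E(6) + F(10) = 16
Step 2: Merge (E+F)(16) + C(28) = 44
Read each symbol's code off the tree from the root (left child = 0, right child = 1).

Codes:
  E: 00 (length 2)
  C: 1 (length 1)
  F: 01 (length 2)
Average code length: 60/44 = 1.3636 bits/symbol


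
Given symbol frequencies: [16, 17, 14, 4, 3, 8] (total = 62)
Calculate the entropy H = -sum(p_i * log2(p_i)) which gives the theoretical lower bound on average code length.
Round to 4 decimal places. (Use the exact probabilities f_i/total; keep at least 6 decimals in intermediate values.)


Per-symbol terms -p_i * log2(p_i) with p_i = f_i/62:
  p = 16/62 = 0.258065: log2(p) = -1.954196, -p*log2(p) = 0.504309
  p = 17/62 = 0.274194: log2(p) = -1.866733, -p*log2(p) = 0.511846
  p = 14/62 = 0.225806: log2(p) = -2.146841, -p*log2(p) = 0.484771
  p = 4/62 = 0.064516: log2(p) = -3.954196, -p*log2(p) = 0.255109
  p = 3/62 = 0.048387: log2(p) = -4.369234, -p*log2(p) = 0.211415
  p = 8/62 = 0.129032: log2(p) = -2.954196, -p*log2(p) = 0.381187
H = 0.504309 + 0.511846 + 0.484771 + 0.255109 + 0.211415 + 0.381187 = 2.348637

H = 2.3486 bits/symbol


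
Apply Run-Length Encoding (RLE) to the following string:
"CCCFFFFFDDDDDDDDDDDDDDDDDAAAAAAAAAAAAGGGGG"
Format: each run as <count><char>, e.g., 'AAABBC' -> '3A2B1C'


Scanning runs left to right:
  i=0: run of 'C' x 3 -> '3C'
  i=3: run of 'F' x 5 -> '5F'
  i=8: run of 'D' x 17 -> '17D'
  i=25: run of 'A' x 12 -> '12A'
  i=37: run of 'G' x 5 -> '5G'

RLE = 3C5F17D12A5G


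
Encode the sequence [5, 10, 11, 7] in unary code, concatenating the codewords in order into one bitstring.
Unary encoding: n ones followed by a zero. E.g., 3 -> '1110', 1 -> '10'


Encode each number as n ones followed by a terminating 0:
  5 -> 111110 (6 bits)
  10 -> 11111111110 (11 bits)
  11 -> 111111111110 (12 bits)
  7 -> 11111110 (8 bits)
Total length = 6 + 11 + 12 + 8 = 37 bits.

Unary([5, 10, 11, 7]) = 1111101111111111011111111111011111110 (37 bits)


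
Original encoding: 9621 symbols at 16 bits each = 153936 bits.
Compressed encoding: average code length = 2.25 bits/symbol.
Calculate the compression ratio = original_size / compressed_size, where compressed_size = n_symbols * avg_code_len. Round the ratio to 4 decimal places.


original_size = n_symbols * orig_bits = 9621 * 16 = 153936 bits
compressed_size = n_symbols * avg_code_len = 9621 * 2.25 = 21647.25 bits
ratio = original_size / compressed_size = 153936 / 21647.25 = 7.1111

Compression ratio = 7.1111


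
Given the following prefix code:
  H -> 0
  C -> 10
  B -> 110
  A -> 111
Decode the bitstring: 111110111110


Decoding step by step:
Bits 111 -> A
Bits 110 -> B
Bits 111 -> A
Bits 110 -> B


Decoded message: ABAB


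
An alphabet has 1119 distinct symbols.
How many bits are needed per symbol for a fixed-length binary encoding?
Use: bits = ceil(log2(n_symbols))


log2(1119) = 10.128
Bracket: 2^10 = 1024 < 1119 <= 2^11 = 2048
So ceil(log2(1119)) = 11

bits = ceil(log2(1119)) = ceil(10.128) = 11 bits


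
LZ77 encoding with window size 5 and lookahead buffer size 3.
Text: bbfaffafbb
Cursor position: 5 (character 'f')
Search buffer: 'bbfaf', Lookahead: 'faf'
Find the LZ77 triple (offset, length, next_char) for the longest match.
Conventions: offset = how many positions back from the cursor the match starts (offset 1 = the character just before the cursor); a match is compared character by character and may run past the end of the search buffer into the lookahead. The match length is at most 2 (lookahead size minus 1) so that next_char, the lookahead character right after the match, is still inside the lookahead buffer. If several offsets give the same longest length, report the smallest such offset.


Try each offset into the search buffer:
  offset=1 (pos 4, char 'f'): match length 1
  offset=2 (pos 3, char 'a'): match length 0
  offset=3 (pos 2, char 'f'): match length 2
  offset=4 (pos 1, char 'b'): match length 0
  offset=5 (pos 0, char 'b'): match length 0
Longest match has length 2 at offset 3.
next_char = character at position 5 + 2 = 7 -> 'f'

Best match: offset=3, length=2 (matching 'fa' starting at position 2)
LZ77 triple: (3, 2, 'f')


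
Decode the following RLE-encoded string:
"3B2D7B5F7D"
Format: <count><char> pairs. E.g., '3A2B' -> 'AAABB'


Expanding each <count><char> pair:
  3B -> 'BBB'
  2D -> 'DD'
  7B -> 'BBBBBBB'
  5F -> 'FFFFF'
  7D -> 'DDDDDDD'

Decoded = BBBDDBBBBBBBFFFFFDDDDDDD


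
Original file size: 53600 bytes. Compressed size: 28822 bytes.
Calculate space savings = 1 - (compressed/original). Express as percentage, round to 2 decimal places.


ratio = compressed/original = 28822/53600 = 0.537724
savings = 1 - ratio = 1 - 0.537724 = 0.462276
as a percentage: 0.462276 * 100 = 46.23%

Space savings = 1 - 28822/53600 = 46.23%


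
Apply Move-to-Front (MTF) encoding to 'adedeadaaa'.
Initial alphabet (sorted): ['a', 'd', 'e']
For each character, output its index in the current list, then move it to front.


MTF encoding:
'a': index 0 in ['a', 'd', 'e'] -> ['a', 'd', 'e']
'd': index 1 in ['a', 'd', 'e'] -> ['d', 'a', 'e']
'e': index 2 in ['d', 'a', 'e'] -> ['e', 'd', 'a']
'd': index 1 in ['e', 'd', 'a'] -> ['d', 'e', 'a']
'e': index 1 in ['d', 'e', 'a'] -> ['e', 'd', 'a']
'a': index 2 in ['e', 'd', 'a'] -> ['a', 'e', 'd']
'd': index 2 in ['a', 'e', 'd'] -> ['d', 'a', 'e']
'a': index 1 in ['d', 'a', 'e'] -> ['a', 'd', 'e']
'a': index 0 in ['a', 'd', 'e'] -> ['a', 'd', 'e']
'a': index 0 in ['a', 'd', 'e'] -> ['a', 'd', 'e']


Output: [0, 1, 2, 1, 1, 2, 2, 1, 0, 0]


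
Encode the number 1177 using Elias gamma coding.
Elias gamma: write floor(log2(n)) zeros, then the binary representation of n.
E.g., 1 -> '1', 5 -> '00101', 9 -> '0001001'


num_bits = floor(log2(1177)) + 1 = 11
leading_zeros = num_bits - 1 = 10
binary(1177) = 10010011001

Elias gamma(1177) = '0000000000' + '10010011001' = 000000000010010011001 (21 bits)


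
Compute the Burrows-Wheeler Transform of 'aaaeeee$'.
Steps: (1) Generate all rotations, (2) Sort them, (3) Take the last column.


Rotations (sorted):
  0: $aaaeeee -> last char: e
  1: aaaeeee$ -> last char: $
  2: aaeeee$a -> last char: a
  3: aeeee$aa -> last char: a
  4: e$aaaeee -> last char: e
  5: ee$aaaee -> last char: e
  6: eee$aaae -> last char: e
  7: eeee$aaa -> last char: a


BWT = e$aaeeea


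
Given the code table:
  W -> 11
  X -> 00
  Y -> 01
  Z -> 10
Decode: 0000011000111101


Decoding:
00 -> X
00 -> X
01 -> Y
10 -> Z
00 -> X
11 -> W
11 -> W
01 -> Y


Result: XXYZXWWY


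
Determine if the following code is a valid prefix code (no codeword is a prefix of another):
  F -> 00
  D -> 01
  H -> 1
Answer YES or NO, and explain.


Checking each pair (does one codeword prefix another?):
  F='00' vs D='01': no prefix
  F='00' vs H='1': no prefix
  D='01' vs F='00': no prefix
  D='01' vs H='1': no prefix
  H='1' vs F='00': no prefix
  H='1' vs D='01': no prefix
No violation found over all pairs.

YES -- this is a valid prefix code. No codeword is a prefix of any other codeword.


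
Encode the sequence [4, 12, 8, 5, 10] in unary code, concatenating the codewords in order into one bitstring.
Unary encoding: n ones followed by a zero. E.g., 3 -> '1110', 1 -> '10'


Encode each number as n ones followed by a terminating 0:
  4 -> 11110 (5 bits)
  12 -> 1111111111110 (13 bits)
  8 -> 111111110 (9 bits)
  5 -> 111110 (6 bits)
  10 -> 11111111110 (11 bits)
Total length = 5 + 13 + 9 + 6 + 11 = 44 bits.

Unary([4, 12, 8, 5, 10]) = 11110111111111111011111111011111011111111110 (44 bits)


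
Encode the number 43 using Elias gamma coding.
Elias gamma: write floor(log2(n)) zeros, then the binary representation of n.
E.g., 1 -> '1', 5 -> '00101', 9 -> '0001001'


num_bits = floor(log2(43)) + 1 = 6
leading_zeros = num_bits - 1 = 5
binary(43) = 101011

Elias gamma(43) = '00000' + '101011' = 00000101011 (11 bits)


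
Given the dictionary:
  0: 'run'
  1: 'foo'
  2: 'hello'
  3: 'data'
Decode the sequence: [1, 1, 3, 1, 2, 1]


Look up each index in the dictionary:
  1 -> 'foo'
  1 -> 'foo'
  3 -> 'data'
  1 -> 'foo'
  2 -> 'hello'
  1 -> 'foo'

Decoded: "foo foo data foo hello foo"


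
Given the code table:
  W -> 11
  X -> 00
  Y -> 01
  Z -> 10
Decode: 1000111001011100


Decoding:
10 -> Z
00 -> X
11 -> W
10 -> Z
01 -> Y
01 -> Y
11 -> W
00 -> X


Result: ZXWZYYWX


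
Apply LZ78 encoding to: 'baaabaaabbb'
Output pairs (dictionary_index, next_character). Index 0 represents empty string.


LZ78 encoding steps:
Dictionary: {0: ''}
Step 1: w='' (idx 0), next='b' -> output (0, 'b'), add 'b' as idx 1
Step 2: w='' (idx 0), next='a' -> output (0, 'a'), add 'a' as idx 2
Step 3: w='a' (idx 2), next='a' -> output (2, 'a'), add 'aa' as idx 3
Step 4: w='b' (idx 1), next='a' -> output (1, 'a'), add 'ba' as idx 4
Step 5: w='aa' (idx 3), next='b' -> output (3, 'b'), add 'aab' as idx 5
Step 6: w='b' (idx 1), next='b' -> output (1, 'b'), add 'bb' as idx 6


Encoded: [(0, 'b'), (0, 'a'), (2, 'a'), (1, 'a'), (3, 'b'), (1, 'b')]


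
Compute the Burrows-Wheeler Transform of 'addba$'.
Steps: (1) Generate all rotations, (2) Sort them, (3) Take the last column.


Rotations (sorted):
  0: $addba -> last char: a
  1: a$addb -> last char: b
  2: addba$ -> last char: $
  3: ba$add -> last char: d
  4: dba$ad -> last char: d
  5: ddba$a -> last char: a


BWT = ab$dda


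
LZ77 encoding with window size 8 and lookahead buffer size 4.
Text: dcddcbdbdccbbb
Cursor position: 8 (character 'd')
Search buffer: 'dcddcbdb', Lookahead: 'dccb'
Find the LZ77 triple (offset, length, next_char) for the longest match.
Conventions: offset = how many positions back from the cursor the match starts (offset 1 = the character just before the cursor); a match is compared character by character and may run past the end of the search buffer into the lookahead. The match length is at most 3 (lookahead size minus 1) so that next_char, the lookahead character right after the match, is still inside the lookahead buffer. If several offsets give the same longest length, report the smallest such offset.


Try each offset into the search buffer:
  offset=1 (pos 7, char 'b'): match length 0
  offset=2 (pos 6, char 'd'): match length 1
  offset=3 (pos 5, char 'b'): match length 0
  offset=4 (pos 4, char 'c'): match length 0
  offset=5 (pos 3, char 'd'): match length 2
  offset=6 (pos 2, char 'd'): match length 1
  offset=7 (pos 1, char 'c'): match length 0
  offset=8 (pos 0, char 'd'): match length 2
Longest match has length 2, found at offsets 5, 8; take the smallest, offset 5.
next_char = character at position 8 + 2 = 10 -> 'c'

Best match: offset=5, length=2 (matching 'dc' starting at position 3)
LZ77 triple: (5, 2, 'c')


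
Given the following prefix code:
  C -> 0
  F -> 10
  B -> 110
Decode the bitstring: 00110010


Decoding step by step:
Bits 0 -> C
Bits 0 -> C
Bits 110 -> B
Bits 0 -> C
Bits 10 -> F


Decoded message: CCBCF


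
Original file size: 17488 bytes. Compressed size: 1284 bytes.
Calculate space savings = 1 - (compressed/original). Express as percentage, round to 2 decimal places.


ratio = compressed/original = 1284/17488 = 0.073422
savings = 1 - ratio = 1 - 0.073422 = 0.926578
as a percentage: 0.926578 * 100 = 92.66%

Space savings = 1 - 1284/17488 = 92.66%


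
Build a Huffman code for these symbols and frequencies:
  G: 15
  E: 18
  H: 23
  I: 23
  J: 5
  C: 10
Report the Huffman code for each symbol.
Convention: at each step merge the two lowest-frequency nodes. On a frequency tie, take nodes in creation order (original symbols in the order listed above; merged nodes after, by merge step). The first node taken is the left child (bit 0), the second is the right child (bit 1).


Huffman tree construction:
Step 1: Merge J(5) + C(10) = 15
Step 2: Merge G(15) + (J+C)(15) = 30
Step 3: Merge E(18) + H(23) = 41
Step 4: Merge I(23) + (G+(J+C))(30) = 53
Step 5: Merge (E+H)(41) + (I+(G+(J+C)))(53) = 94
Read each symbol's code off the tree from the root (left child = 0, right child = 1).

Codes:
  G: 110 (length 3)
  E: 00 (length 2)
  H: 01 (length 2)
  I: 10 (length 2)
  J: 1110 (length 4)
  C: 1111 (length 4)
Average code length: 233/94 = 2.4787 bits/symbol
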